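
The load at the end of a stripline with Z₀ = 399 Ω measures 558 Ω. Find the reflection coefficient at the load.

Γ = 0.166

Γ = (Z_L − Z_0)/(Z_L + Z_0) = (558 − 399)/(558 + 399) = 159/957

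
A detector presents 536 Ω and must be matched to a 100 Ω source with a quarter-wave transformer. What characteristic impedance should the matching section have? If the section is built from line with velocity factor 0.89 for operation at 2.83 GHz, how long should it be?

Z_qwt ≈ 232 Ω; length ≈ 2.36 cm

Z_qwt = √(Z_0·R_L) = √(100 × 536) = √53600
λ = 0.89·c/f = 0.0943 m, so l = λ/4 = 0.0236 m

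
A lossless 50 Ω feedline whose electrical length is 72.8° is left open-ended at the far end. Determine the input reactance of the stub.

tan(βl) = 3.23
For an open-ended stub, Z_in = −jZ_0·cot(βl) = −jZ_0/tan(βl)

X_in ≈ -15.5 Ω (capacitive)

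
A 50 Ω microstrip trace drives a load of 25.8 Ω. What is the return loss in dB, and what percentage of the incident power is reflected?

Γ = (25.8 − 50)/(25.8 + 50) = -0.319
RL = −20·log₁₀(0.319) = 9.92 dB
P_refl/P_inc = |Γ|² = 0.102

RL ≈ 9.92 dB; 10.2% of incident power reflected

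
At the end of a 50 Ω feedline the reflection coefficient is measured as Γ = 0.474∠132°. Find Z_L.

Z_L ≈ 20.9 + j18.9 Ω

Z_L = Z_0·(1 + Γ)/(1 − Γ) = 50·(0.683 + j0.352)/(1.32 − j0.352)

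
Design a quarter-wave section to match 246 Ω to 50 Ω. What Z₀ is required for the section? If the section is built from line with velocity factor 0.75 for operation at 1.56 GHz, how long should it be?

Z_qwt = √(Z_0·R_L) = √(50 × 246) = √12300
λ = 0.75·c/f = 0.144 m, so l = λ/4 = 0.0361 m

Z_qwt ≈ 111 Ω; length ≈ 3.61 cm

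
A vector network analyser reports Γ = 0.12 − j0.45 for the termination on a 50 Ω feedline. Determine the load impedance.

Z_L ≈ 40.1 − j46.1 Ω

Z_L = Z_0·(1 + Γ)/(1 − Γ) = 50·(1.12 − j0.45)/(0.88 + j0.45)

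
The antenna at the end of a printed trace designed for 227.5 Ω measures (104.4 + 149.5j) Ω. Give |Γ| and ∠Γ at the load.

Γ ≈ 0.532 ∠ 105°

Γ = (Z_L − Z_0)/(Z_L + Z_0) = (-123.1 + j149.5)/(331.9 + j149.5)
|Γ| = 194/364 = 0.532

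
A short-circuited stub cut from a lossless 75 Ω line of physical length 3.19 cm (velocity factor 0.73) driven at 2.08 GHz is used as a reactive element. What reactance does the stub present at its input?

X_in ≈ -217 Ω (capacitive)

λ = v/f = 0.73·c / 2.08 GHz = 0.105 m
βl = 2π·l/λ = 2π × 0.303 = 109°
tan(βl) = -2.89
For a short-circuited stub, Z_in = jZ_0·tan(βl)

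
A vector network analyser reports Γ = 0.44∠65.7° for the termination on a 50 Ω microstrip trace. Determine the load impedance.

Z_L = Z_0·(1 + Γ)/(1 − Γ) = 50·(1.18 + j0.401)/(0.819 − j0.401)

Z_L ≈ 48.5 + j48.2 Ω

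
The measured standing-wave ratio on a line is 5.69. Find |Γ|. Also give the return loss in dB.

|Γ| = (S − 1)/(S + 1) = (5.69 − 1)/(5.69 + 1) = 4.69/6.69
RL = −20·log₁₀|Γ| = −20·log₁₀(0.701)

|Γ| ≈ 0.701; return loss ≈ 3.09 dB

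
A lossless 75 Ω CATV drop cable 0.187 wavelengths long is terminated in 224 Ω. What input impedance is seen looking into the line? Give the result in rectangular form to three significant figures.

Z_in ≈ 28.9 − j27.3 Ω

βl = 2π × 0.187 = 67.3°
tan(βl) = tan(67.3°) = 2.39
Z_in = Z_0·(Z_L + jZ_0·tanβl)/(Z_0 + jZ_L·tanβl)
     = 75·(224 + j179)/(75 + j536)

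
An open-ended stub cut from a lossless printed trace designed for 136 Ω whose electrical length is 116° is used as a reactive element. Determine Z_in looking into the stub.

tan(βl) = -2.05
For an open-ended stub, Z_in = −jZ_0·cot(βl) = −jZ_0/tan(βl)

Z_in ≈ +j66.3 Ω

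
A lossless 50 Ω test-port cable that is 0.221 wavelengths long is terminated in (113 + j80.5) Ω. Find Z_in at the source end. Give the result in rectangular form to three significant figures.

Z_in ≈ 16.4 − j19.5 Ω

βl = 2π × 0.221 = 79.6°
tan(βl) = tan(79.6°) = 5.43
Z_in = Z_0·(Z_L + jZ_0·tanβl)/(Z_0 + jZ_L·tanβl)
     = 50·(113 + j352)/(-387 + j613)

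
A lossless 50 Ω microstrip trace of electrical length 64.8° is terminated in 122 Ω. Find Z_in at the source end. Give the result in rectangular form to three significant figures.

Z_in ≈ 24.1 − j18.9 Ω

tan(βl) = tan(64.8°) = 2.13
Z_in = Z_0·(Z_L + jZ_0·tanβl)/(Z_0 + jZ_L·tanβl)
     = 50·(122 + j106)/(50 + j259)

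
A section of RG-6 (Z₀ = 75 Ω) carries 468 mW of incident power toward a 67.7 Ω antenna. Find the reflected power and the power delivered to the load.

Γ = (67.7 − 75)/(67.7 + 75) = -0.0512
|Γ|² = 0.00262
P_refl = |Γ|²·P_inc = 1.22 mW, P_del = (1 − |Γ|²)·P_inc = 467 mW

P_reflected ≈ 1.22 mW; P_delivered ≈ 467 mW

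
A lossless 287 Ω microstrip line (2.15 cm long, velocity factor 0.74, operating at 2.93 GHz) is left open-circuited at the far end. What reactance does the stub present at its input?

X_in ≈ 61.8 Ω (inductive)

λ = v/f = 0.74·c / 2.93 GHz = 0.0758 m
βl = 2π·l/λ = 2π × 0.284 = 102°
tan(βl) = -4.64
For an open-circuited stub, Z_in = −jZ_0·cot(βl) = −jZ_0/tan(βl)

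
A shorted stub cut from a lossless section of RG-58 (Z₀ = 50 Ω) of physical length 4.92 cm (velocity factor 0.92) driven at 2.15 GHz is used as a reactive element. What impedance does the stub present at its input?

λ = v/f = 0.92·c / 2.15 GHz = 0.128 m
βl = 2π·l/λ = 2π × 0.383 = 138°
tan(βl) = -0.901
For a shorted stub, Z_in = jZ_0·tan(βl)

Z_in ≈ −j45.1 Ω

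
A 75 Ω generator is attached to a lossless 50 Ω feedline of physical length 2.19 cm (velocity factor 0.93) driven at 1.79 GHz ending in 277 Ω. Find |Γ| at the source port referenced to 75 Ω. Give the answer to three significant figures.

λ = v/f = 0.93·c / 1.79 GHz = 0.156 m
βl = 2π·l/λ = 2π × 0.141 = 50.6°
tan(βl) = 1.22
Z_in = Z_0·(Z_L + jZ_0·tanβl)/(Z_0 + jZ_L·tanβl) = 14.8 − j38.9 Ω
Γ_s = (Z_in − Z_s)/(Z_in + Z_s) = (-60.2 − j38.9)/(89.8 − j38.9), |Γ_s| = 0.732

|Γ| ≈ 0.732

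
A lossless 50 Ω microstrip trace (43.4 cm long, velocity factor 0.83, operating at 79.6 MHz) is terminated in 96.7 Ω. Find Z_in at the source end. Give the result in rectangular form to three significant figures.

λ = v/f = 0.83·c / 79.6 MHz = 3.13 m
βl = 2π·l/λ = 2π × 0.139 = 49.9°
tan(βl) = tan(49.9°) = 1.19
Z_in = Z_0·(Z_L + jZ_0·tanβl)/(Z_0 + jZ_L·tanβl)
     = 50·(96.7 + j59.5)/(50 + j115)

Z_in ≈ 37.1 − j25.9 Ω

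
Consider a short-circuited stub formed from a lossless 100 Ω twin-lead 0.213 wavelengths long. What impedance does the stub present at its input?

βl = 2π × 0.213 = 76.7°
tan(βl) = 4.22
For a short-circuited stub, Z_in = jZ_0·tan(βl)

Z_in ≈ +j422 Ω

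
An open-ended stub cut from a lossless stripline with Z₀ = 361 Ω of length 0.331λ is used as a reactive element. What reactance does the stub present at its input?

βl = 2π × 0.331 = 119°
tan(βl) = -1.79
For an open-ended stub, Z_in = −jZ_0·cot(βl) = −jZ_0/tan(βl)

X_in ≈ 201 Ω (inductive)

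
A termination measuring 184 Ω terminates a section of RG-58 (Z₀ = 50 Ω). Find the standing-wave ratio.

Γ = (184 − 50)/(184 + 50) = 0.573
VSWR = (1 + 0.573)/(1 − 0.573)

VSWR ≈ 3.68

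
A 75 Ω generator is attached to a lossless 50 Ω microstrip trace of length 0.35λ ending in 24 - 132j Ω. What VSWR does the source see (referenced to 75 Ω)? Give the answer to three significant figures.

VSWR ≈ 15.7

βl = 2π × 0.35 = 126°
tan(βl) = -1.38
Z_in = Z_0·(Z_L + jZ_0·tanβl)/(Z_0 + jZ_L·tanβl) = 9.42 + j73.9 Ω
Γ_s = (Z_in − Z_s)/(Z_in + Z_s) = (-65.6 + j73.9)/(84.4 + j73.9), |Γ_s| = 0.881
VSWR = (1 + |Γ_s|)/(1 − |Γ_s|)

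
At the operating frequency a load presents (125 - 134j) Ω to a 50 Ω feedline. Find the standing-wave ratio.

VSWR ≈ 5.59

Γ = (Z_L − Z_0)/(Z_L + Z_0) = (75 − j134)/(175 − j134)
|Γ| = 154/220 = 0.697
VSWR = (1 + |Γ|)/(1 − |Γ|) = 1.7/0.303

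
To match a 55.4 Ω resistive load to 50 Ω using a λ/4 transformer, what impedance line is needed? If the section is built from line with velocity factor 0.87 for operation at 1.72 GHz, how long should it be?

Z_qwt ≈ 52.6 Ω; length ≈ 3.79 cm

Z_qwt = √(Z_0·R_L) = √(50 × 55.4) = √2770
λ = 0.87·c/f = 0.152 m, so l = λ/4 = 0.0379 m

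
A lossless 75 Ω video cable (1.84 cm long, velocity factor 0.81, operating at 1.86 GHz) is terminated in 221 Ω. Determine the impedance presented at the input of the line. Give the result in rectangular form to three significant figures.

λ = v/f = 0.81·c / 1.86 GHz = 0.131 m
βl = 2π·l/λ = 2π × 0.141 = 50.7°
tan(βl) = tan(50.7°) = 1.22
Z_in = Z_0·(Z_L + jZ_0·tanβl)/(Z_0 + jZ_L·tanβl)
     = 75·(221 + j91.6)/(75 + j270)

Z_in ≈ 39.5 − j50.4 Ω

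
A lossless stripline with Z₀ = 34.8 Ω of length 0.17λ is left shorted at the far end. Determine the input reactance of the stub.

βl = 2π × 0.17 = 61.2°
tan(βl) = 1.82
For a shorted stub, Z_in = jZ_0·tan(βl)

X_in ≈ 63.3 Ω (inductive)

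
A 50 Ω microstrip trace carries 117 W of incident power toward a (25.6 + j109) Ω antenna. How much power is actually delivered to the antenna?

|Γ| = |(-24.4 + j109)/(75.6 + j109)| = 0.842
|Γ|² = 0.709
P_refl = |Γ|²·P_inc = 83 W, P_del = (1 − |Γ|²)·P_inc = 34 W

P_delivered ≈ 34 W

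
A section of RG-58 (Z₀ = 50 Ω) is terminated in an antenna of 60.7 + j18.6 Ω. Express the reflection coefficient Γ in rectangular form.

Γ ≈ 0.121 + j0.148

Γ = (Z_L − Z_0)/(Z_L + Z_0) = (10.7 + j18.6)/(110.7 + j18.6)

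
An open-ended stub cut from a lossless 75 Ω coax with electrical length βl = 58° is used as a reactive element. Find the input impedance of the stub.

Z_in ≈ −j46.9 Ω

tan(βl) = 1.6
For an open-ended stub, Z_in = −jZ_0·cot(βl) = −jZ_0/tan(βl)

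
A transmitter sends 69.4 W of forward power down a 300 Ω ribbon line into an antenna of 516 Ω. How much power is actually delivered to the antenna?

P_delivered ≈ 64.5 W

Γ = (516 − 300)/(516 + 300) = 0.265
|Γ|² = 0.0701
P_refl = |Γ|²·P_inc = 4.86 W, P_del = (1 − |Γ|²)·P_inc = 64.5 W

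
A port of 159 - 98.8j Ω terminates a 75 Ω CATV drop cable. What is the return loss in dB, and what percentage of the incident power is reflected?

RL ≈ 5.84 dB; 26.1% of incident power reflected

Γ = (84 − j98.8)/(234 − j98.8), |Γ| = 0.511
RL = −20·log₁₀(0.511) = 5.84 dB
P_refl/P_inc = |Γ|² = 0.261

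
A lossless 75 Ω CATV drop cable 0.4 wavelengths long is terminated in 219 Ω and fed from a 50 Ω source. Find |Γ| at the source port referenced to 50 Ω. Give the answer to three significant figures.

|Γ| ≈ 0.564

βl = 2π × 0.4 = 144°
tan(βl) = -0.727
Z_in = Z_0·(Z_L + jZ_0·tanβl)/(Z_0 + jZ_L·tanβl) = 60.8 + j74.6 Ω
Γ_s = (Z_in − Z_s)/(Z_in + Z_s) = (10.8 + j74.6)/(111 + j74.6), |Γ_s| = 0.564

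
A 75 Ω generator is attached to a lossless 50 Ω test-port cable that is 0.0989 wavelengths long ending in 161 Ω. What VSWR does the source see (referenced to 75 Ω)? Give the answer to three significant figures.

βl = 2π × 0.0989 = 35.6°
tan(βl) = 0.716
Z_in = Z_0·(Z_L + jZ_0·tanβl)/(Z_0 + jZ_L·tanβl) = 38.6 − j53.1 Ω
Γ_s = (Z_in − Z_s)/(Z_in + Z_s) = (-36.4 − j53.1)/(114 − j53.1), |Γ_s| = 0.514
VSWR = (1 + |Γ_s|)/(1 − |Γ_s|)

VSWR ≈ 3.11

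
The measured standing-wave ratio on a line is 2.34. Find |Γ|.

|Γ| = (S − 1)/(S + 1) = (2.34 − 1)/(2.34 + 1) = 1.34/3.34

|Γ| ≈ 0.401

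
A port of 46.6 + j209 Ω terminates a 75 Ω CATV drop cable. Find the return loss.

Γ = (-28.4 + j209)/(121.6 + j209), |Γ| = 0.872
RL = −20·log₁₀|Γ| = −20·log₁₀(0.872)

RL ≈ 1.19 dB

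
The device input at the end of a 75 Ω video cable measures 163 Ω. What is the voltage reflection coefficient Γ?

Γ = 0.37

Γ = (Z_L − Z_0)/(Z_L + Z_0) = (163 − 75)/(163 + 75) = 88/238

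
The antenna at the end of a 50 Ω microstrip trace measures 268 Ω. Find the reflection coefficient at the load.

Γ = 0.686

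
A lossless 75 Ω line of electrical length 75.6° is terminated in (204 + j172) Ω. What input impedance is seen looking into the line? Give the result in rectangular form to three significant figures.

Z_in ≈ 18.8 − j33.4 Ω

tan(βl) = tan(75.6°) = 3.89
Z_in = Z_0·(Z_L + jZ_0·tanβl)/(Z_0 + jZ_L·tanβl)
     = 75·(204 + j464)/(-595 + j795)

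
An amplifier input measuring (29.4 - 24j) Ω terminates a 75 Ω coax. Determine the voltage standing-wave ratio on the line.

Γ = (Z_L − Z_0)/(Z_L + Z_0) = (-45.6 − j24)/(104.4 − j24)
|Γ| = 51.5/107 = 0.481
VSWR = (1 + |Γ|)/(1 − |Γ|) = 1.48/0.519

VSWR ≈ 2.85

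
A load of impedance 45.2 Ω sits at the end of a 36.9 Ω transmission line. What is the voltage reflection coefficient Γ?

Γ = 0.101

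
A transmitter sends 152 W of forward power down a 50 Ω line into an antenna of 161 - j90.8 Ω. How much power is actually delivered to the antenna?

P_delivered ≈ 92.8 W

|Γ| = |(111 − j90.8)/(211 − j90.8)| = 0.624
|Γ|² = 0.39
P_refl = |Γ|²·P_inc = 59.2 W, P_del = (1 − |Γ|²)·P_inc = 92.8 W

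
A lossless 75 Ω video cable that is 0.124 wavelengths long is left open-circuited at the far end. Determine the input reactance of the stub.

βl = 2π × 0.124 = 44.6°
tan(βl) = 0.988
For an open-circuited stub, Z_in = −jZ_0·cot(βl) = −jZ_0/tan(βl)

X_in ≈ -75.9 Ω (capacitive)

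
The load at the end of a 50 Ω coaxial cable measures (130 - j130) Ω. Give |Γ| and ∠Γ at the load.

Γ = (Z_L − Z_0)/(Z_L + Z_0) = (80 − j130)/(180 − j130)
|Γ| = 153/222 = 0.687

Γ ≈ 0.687 ∠ -22.6°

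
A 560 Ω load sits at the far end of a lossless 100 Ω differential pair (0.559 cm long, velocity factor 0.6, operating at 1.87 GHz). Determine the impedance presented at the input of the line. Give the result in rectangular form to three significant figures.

Z_in ≈ 115 − j208 Ω

λ = v/f = 0.6·c / 1.87 GHz = 0.0963 m
βl = 2π·l/λ = 2π × 0.0581 = 20.9°
tan(βl) = tan(20.9°) = 0.382
Z_in = Z_0·(Z_L + jZ_0·tanβl)/(Z_0 + jZ_L·tanβl)
     = 100·(560 + j38.2)/(100 + j214)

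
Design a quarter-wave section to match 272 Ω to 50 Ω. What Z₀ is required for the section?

Z_qwt ≈ 117 Ω

Z_qwt = √(Z_0·R_L) = √(50 × 272) = √13600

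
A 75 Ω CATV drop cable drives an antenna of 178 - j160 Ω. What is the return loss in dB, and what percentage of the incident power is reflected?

Γ = (103 − j160)/(253 − j160), |Γ| = 0.636
RL = −20·log₁₀(0.636) = 3.94 dB
P_refl/P_inc = |Γ|² = 0.404

RL ≈ 3.94 dB; 40.4% of incident power reflected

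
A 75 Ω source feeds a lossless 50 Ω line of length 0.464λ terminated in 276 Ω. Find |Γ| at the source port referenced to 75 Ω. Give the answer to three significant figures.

|Γ| ≈ 0.594

βl = 2π × 0.464 = 167°
tan(βl) = -0.23
Z_in = Z_0·(Z_L + jZ_0·tanβl)/(Z_0 + jZ_L·tanβl) = 111 + j130 Ω
Γ_s = (Z_in − Z_s)/(Z_in + Z_s) = (36.2 + j130)/(186 + j130), |Γ_s| = 0.594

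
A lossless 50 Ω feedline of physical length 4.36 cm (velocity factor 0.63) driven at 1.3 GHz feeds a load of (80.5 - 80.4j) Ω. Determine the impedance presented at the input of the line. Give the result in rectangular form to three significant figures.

λ = v/f = 0.63·c / 1.3 GHz = 0.145 m
βl = 2π·l/λ = 2π × 0.3 = 108°
tan(βl) = tan(108°) = -3.08
Z_in = Z_0·(Z_L + jZ_0·tanβl)/(Z_0 + jZ_L·tanβl)
     = 50·(80.5 − j235)/(-198 − j248)

Z_in ≈ 21 + j32.9 Ω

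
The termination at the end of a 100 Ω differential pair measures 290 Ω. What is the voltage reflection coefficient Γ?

Γ = (Z_L − Z_0)/(Z_L + Z_0) = (290 − 100)/(290 + 100) = 190/390

Γ = 0.487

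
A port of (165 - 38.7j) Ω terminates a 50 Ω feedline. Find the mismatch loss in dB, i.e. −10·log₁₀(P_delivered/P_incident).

Γ = (115 − j38.7)/(215 − j38.7), |Γ| = 0.555
|Γ|² = 0.309, so P_del/P_inc = 1 − |Γ|² = 0.691
ML = −10·log₁₀(1 − |Γ|²)

mismatch loss ≈ 1.6 dB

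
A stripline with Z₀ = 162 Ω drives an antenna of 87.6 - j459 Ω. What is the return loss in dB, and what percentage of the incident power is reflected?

Γ = (-74.4 − j459)/(249.6 − j459), |Γ| = 0.89
RL = −20·log₁₀(0.89) = 1.01 dB
P_refl/P_inc = |Γ|² = 0.792

RL ≈ 1.01 dB; 79.2% of incident power reflected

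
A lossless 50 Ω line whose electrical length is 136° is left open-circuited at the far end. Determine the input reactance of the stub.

tan(βl) = -0.966
For an open-circuited stub, Z_in = −jZ_0·cot(βl) = −jZ_0/tan(βl)

X_in ≈ 51.8 Ω (inductive)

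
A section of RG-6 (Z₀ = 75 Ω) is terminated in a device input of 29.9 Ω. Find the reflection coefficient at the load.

Γ = (Z_L − Z_0)/(Z_L + Z_0) = (29.9 − 75)/(29.9 + 75) = -45.1/104.9

Γ = -0.43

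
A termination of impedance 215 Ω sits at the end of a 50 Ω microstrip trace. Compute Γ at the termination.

Γ = (Z_L − Z_0)/(Z_L + Z_0) = (215 − 50)/(215 + 50) = 165/265

Γ = 0.623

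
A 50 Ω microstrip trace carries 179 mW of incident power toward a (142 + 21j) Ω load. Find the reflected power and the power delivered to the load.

P_reflected ≈ 42.7 mW; P_delivered ≈ 136 mW

|Γ| = |(92 + j21)/(192 + j21)| = 0.489
|Γ|² = 0.239
P_refl = |Γ|²·P_inc = 42.7 mW, P_del = (1 − |Γ|²)·P_inc = 136 mW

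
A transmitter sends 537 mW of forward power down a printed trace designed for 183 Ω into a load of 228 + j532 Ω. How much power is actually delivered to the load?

P_delivered ≈ 198 mW

|Γ| = |(45 + j532)/(411 + j532)| = 0.794
|Γ|² = 0.631
P_refl = |Γ|²·P_inc = 339 mW, P_del = (1 − |Γ|²)·P_inc = 198 mW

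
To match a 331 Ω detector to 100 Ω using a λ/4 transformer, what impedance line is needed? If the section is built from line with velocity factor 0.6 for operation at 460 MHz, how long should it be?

Z_qwt ≈ 182 Ω; length ≈ 9.78 cm

Z_qwt = √(Z_0·R_L) = √(100 × 331) = √33100
λ = 0.6·c/f = 0.391 m, so l = λ/4 = 0.0978 m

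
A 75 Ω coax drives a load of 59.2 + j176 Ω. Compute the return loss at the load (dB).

Γ = (-15.8 + j176)/(134.2 + j176), |Γ| = 0.798
RL = −20·log₁₀|Γ| = −20·log₁₀(0.798)

RL ≈ 1.96 dB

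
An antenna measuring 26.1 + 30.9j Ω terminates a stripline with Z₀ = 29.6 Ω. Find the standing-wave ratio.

Γ = (Z_L − Z_0)/(Z_L + Z_0) = (-3.5 + j30.9)/(55.7 + j30.9)
|Γ| = 31.1/63.7 = 0.488
VSWR = (1 + |Γ|)/(1 − |Γ|) = 1.49/0.512

VSWR ≈ 2.91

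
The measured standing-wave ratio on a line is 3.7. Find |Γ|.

|Γ| = (S − 1)/(S + 1) = (3.7 − 1)/(3.7 + 1) = 2.7/4.7

|Γ| ≈ 0.574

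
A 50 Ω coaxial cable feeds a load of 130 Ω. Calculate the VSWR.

For a purely resistive load, VSWR = R_L/Z_0 or Z_0/R_L (whichever > 1) = 130/50

VSWR ≈ 2.6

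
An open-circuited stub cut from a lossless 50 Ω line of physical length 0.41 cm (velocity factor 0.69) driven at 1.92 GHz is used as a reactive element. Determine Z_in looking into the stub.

Z_in ≈ −j205 Ω

λ = v/f = 0.69·c / 1.92 GHz = 0.108 m
βl = 2π·l/λ = 2π × 0.038 = 13.7°
tan(βl) = 0.244
For an open-circuited stub, Z_in = −jZ_0·cot(βl) = −jZ_0/tan(βl)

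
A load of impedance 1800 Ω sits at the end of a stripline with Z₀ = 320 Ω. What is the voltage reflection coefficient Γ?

Γ = 0.698

Γ = (Z_L − Z_0)/(Z_L + Z_0) = (1800 − 320)/(1800 + 320) = 1480/2120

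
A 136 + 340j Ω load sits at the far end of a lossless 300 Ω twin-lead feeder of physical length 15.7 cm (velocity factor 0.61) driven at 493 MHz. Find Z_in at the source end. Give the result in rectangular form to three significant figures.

λ = v/f = 0.61·c / 493 MHz = 0.371 m
βl = 2π·l/λ = 2π × 0.423 = 152°
tan(βl) = tan(152°) = -0.526
Z_in = Z_0·(Z_L + jZ_0·tanβl)/(Z_0 + jZ_L·tanβl)
     = 300·(136 + j182)/(479 − j71.5)

Z_in ≈ 66.7 + j124 Ω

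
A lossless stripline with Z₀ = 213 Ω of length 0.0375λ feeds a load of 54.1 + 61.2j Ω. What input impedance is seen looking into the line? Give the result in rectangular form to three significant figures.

Z_in ≈ 65.7 + j116 Ω

βl = 2π × 0.0375 = 13.5°
tan(βl) = tan(13.5°) = 0.24
Z_in = Z_0·(Z_L + jZ_0·tanβl)/(Z_0 + jZ_L·tanβl)
     = 213·(54.1 + j112)/(198 + j13)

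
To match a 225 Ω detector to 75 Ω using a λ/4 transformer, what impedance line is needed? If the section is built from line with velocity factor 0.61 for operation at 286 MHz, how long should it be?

Z_qwt = √(Z_0·R_L) = √(75 × 225) = √16880
λ = 0.61·c/f = 0.64 m, so l = λ/4 = 0.16 m

Z_qwt ≈ 130 Ω; length ≈ 16 cm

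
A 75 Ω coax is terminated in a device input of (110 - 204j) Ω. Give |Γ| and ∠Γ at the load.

Γ = (Z_L − Z_0)/(Z_L + Z_0) = (35 − j204)/(185 − j204)
|Γ| = 207/275 = 0.752

Γ ≈ 0.752 ∠ -32.5°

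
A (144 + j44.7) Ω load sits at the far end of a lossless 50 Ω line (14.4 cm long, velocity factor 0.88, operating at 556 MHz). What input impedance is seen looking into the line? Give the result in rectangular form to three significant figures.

Z_in ≈ 16.4 + j10.3 Ω

λ = v/f = 0.88·c / 556 MHz = 0.475 m
βl = 2π·l/λ = 2π × 0.303 = 109°
tan(βl) = tan(109°) = -2.88
Z_in = Z_0·(Z_L + jZ_0·tanβl)/(Z_0 + jZ_L·tanβl)
     = 50·(144 − j99.1)/(179 − j414)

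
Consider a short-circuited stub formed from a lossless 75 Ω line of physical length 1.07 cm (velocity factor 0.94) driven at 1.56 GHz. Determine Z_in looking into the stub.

Z_in ≈ +j29.3 Ω

λ = v/f = 0.94·c / 1.56 GHz = 0.181 m
βl = 2π·l/λ = 2π × 0.0592 = 21.3°
tan(βl) = 0.39
For a short-circuited stub, Z_in = jZ_0·tan(βl)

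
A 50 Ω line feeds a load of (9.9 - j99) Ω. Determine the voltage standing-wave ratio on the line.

VSWR ≈ 25

Γ = (Z_L − Z_0)/(Z_L + Z_0) = (-40.1 − j99)/(59.9 − j99)
|Γ| = 107/116 = 0.923
VSWR = (1 + |Γ|)/(1 − |Γ|) = 1.92/0.0769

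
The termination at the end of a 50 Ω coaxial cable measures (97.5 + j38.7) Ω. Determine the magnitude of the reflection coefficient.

Γ = (Z_L − Z_0)/(Z_L + Z_0) = (47.5 + j38.7)/(147.5 + j38.7)
|Γ| = 61.3/152

|Γ| ≈ 0.402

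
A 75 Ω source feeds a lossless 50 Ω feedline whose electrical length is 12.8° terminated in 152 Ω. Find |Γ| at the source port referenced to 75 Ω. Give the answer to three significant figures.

|Γ| ≈ 0.369

tan(βl) = 0.227
Z_in = Z_0·(Z_L + jZ_0·tanβl)/(Z_0 + jZ_L·tanβl) = 108 − j63.4 Ω
Γ_s = (Z_in − Z_s)/(Z_in + Z_s) = (33.2 − j63.4)/(183 − j63.4), |Γ_s| = 0.369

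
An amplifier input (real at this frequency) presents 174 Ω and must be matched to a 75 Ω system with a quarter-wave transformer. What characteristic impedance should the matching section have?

Z_qwt = √(Z_0·R_L) = √(75 × 174) = √13050

Z_qwt ≈ 114 Ω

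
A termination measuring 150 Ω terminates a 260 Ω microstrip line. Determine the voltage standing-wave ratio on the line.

VSWR ≈ 1.73

Γ = (150 − 260)/(150 + 260) = -0.268
VSWR = (1 + 0.268)/(1 − 0.268)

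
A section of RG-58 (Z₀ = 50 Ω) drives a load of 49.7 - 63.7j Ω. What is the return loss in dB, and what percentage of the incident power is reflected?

Γ = (-0.3 − j63.7)/(99.7 − j63.7), |Γ| = 0.538
RL = −20·log₁₀(0.538) = 5.38 dB
P_refl/P_inc = |Γ|² = 0.29

RL ≈ 5.38 dB; 29% of incident power reflected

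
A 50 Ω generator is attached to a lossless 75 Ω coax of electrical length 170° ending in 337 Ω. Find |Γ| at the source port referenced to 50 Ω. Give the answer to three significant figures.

|Γ| ≈ 0.738

tan(βl) = -0.176
Z_in = Z_0·(Z_L + jZ_0·tanβl)/(Z_0 + jZ_L·tanβl) = 213 + j156 Ω
Γ_s = (Z_in − Z_s)/(Z_in + Z_s) = (163 + j156)/(263 + j156), |Γ_s| = 0.738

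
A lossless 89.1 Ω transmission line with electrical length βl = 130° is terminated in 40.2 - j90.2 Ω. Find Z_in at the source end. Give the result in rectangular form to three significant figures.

tan(βl) = tan(130°) = -1.19
Z_in = Z_0·(Z_L + jZ_0·tanβl)/(Z_0 + jZ_L·tanβl)
     = 89.1·(40.2 − j196)/(-18.4 − j47.9)

Z_in ≈ 293 + j187 Ω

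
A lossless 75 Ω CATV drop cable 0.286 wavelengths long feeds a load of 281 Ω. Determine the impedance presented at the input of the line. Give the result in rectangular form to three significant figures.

Z_in ≈ 21 + j16 Ω

βl = 2π × 0.286 = 103°
tan(βl) = tan(103°) = -4.35
Z_in = Z_0·(Z_L + jZ_0·tanβl)/(Z_0 + jZ_L·tanβl)
     = 75·(281 − j326)/(75 − j1220)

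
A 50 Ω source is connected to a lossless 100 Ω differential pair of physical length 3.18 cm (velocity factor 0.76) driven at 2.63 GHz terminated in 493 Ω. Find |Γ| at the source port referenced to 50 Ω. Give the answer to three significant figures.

|Γ| ≈ 0.709

λ = v/f = 0.76·c / 2.63 GHz = 0.0867 m
βl = 2π·l/λ = 2π × 0.367 = 132°
tan(βl) = -1.11
Z_in = Z_0·(Z_L + jZ_0·tanβl)/(Z_0 + jZ_L·tanβl) = 35.6 + j83.7 Ω
Γ_s = (Z_in − Z_s)/(Z_in + Z_s) = (-14.4 + j83.7)/(85.6 + j83.7), |Γ_s| = 0.709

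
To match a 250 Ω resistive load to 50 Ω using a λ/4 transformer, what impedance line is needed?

Z_qwt = √(Z_0·R_L) = √(50 × 250) = √12500

Z_qwt ≈ 112 Ω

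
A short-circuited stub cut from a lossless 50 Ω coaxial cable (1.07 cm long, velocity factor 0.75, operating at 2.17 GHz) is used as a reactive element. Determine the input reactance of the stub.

λ = v/f = 0.75·c / 2.17 GHz = 0.104 m
βl = 2π·l/λ = 2π × 0.103 = 37.2°
tan(βl) = 0.758
For a short-circuited stub, Z_in = jZ_0·tan(βl)

X_in ≈ 37.9 Ω (inductive)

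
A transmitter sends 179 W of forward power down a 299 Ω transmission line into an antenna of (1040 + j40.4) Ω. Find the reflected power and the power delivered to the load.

|Γ| = |(741 + j40.4)/(1339 + j40.4)| = 0.554
|Γ|² = 0.307
P_refl = |Γ|²·P_inc = 54.9 W, P_del = (1 − |Γ|²)·P_inc = 124 W

P_reflected ≈ 54.9 W; P_delivered ≈ 124 W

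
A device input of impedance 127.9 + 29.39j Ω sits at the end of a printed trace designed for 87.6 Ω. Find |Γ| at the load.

Γ = (Z_L − Z_0)/(Z_L + Z_0) = (40.3 + j29.39)/(215.5 + j29.39)
|Γ| = 49.9/217

|Γ| ≈ 0.229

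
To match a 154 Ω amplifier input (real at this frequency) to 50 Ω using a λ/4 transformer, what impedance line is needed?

Z_qwt ≈ 87.7 Ω

Z_qwt = √(Z_0·R_L) = √(50 × 154) = √7700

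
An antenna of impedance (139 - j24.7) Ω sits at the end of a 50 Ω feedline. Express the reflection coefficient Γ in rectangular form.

Γ ≈ 0.48 − j0.068

Γ = (Z_L − Z_0)/(Z_L + Z_0) = (89 − j24.7)/(189 − j24.7)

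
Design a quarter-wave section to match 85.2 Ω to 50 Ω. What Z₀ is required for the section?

Z_qwt = √(Z_0·R_L) = √(50 × 85.2) = √4260

Z_qwt ≈ 65.3 Ω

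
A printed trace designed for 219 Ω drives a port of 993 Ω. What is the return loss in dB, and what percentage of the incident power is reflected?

RL ≈ 3.9 dB; 40.8% of incident power reflected

Γ = (993 − 219)/(993 + 219) = 0.639
RL = −20·log₁₀(0.639) = 3.9 dB
P_refl/P_inc = |Γ|² = 0.408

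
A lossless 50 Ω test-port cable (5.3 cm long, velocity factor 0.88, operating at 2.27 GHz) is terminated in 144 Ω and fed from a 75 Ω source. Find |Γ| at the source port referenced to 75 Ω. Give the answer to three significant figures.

|Γ| ≈ 0.361

λ = v/f = 0.88·c / 2.27 GHz = 0.116 m
βl = 2π·l/λ = 2π × 0.456 = 164°
tan(βl) = -0.286
Z_in = Z_0·(Z_L + jZ_0·tanβl)/(Z_0 + jZ_L·tanβl) = 92.9 + j62.1 Ω
Γ_s = (Z_in − Z_s)/(Z_in + Z_s) = (17.9 + j62.1)/(168 + j62.1), |Γ_s| = 0.361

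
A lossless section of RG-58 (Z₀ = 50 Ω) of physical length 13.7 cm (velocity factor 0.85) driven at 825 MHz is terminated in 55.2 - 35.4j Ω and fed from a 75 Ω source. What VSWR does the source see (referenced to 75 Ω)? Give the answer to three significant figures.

VSWR ≈ 1.4

λ = v/f = 0.85·c / 825 MHz = 0.309 m
βl = 2π·l/λ = 2π × 0.443 = 160°
tan(βl) = -0.373
Z_in = Z_0·(Z_L + jZ_0·tanβl)/(Z_0 + jZ_L·tanβl) = 88.4 − j24 Ω
Γ_s = (Z_in − Z_s)/(Z_in + Z_s) = (13.4 − j24)/(163 − j24), |Γ_s| = 0.166
VSWR = (1 + |Γ_s|)/(1 − |Γ_s|)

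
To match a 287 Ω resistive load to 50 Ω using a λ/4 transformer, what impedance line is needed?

Z_qwt = √(Z_0·R_L) = √(50 × 287) = √14350

Z_qwt ≈ 120 Ω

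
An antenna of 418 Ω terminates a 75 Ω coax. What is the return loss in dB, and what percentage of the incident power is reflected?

RL ≈ 3.15 dB; 48.4% of incident power reflected

Γ = (418 − 75)/(418 + 75) = 0.696
RL = −20·log₁₀(0.696) = 3.15 dB
P_refl/P_inc = |Γ|² = 0.484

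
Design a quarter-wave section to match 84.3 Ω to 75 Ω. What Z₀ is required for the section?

Z_qwt ≈ 79.5 Ω

Z_qwt = √(Z_0·R_L) = √(75 × 84.3) = √6322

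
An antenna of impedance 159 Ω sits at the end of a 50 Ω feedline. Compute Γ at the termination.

Γ = (Z_L − Z_0)/(Z_L + Z_0) = (159 − 50)/(159 + 50) = 109/209

Γ = 0.522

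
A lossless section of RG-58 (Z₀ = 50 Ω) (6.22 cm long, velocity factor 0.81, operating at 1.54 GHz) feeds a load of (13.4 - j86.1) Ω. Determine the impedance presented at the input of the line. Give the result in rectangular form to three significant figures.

λ = v/f = 0.81·c / 1.54 GHz = 0.158 m
βl = 2π·l/λ = 2π × 0.394 = 142°
tan(βl) = tan(142°) = -0.784
Z_in = Z_0·(Z_L + jZ_0·tanβl)/(Z_0 + jZ_L·tanβl)
     = 50·(13.4 − j125)/(-17.5 − j10.5)

Z_in ≈ 130 + j280 Ω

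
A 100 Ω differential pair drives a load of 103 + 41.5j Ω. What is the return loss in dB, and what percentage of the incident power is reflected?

Γ = (3 + j41.5)/(203 + j41.5), |Γ| = 0.201
RL = −20·log₁₀(0.201) = 13.9 dB
P_refl/P_inc = |Γ|² = 0.0403

RL ≈ 13.9 dB; 4.03% of incident power reflected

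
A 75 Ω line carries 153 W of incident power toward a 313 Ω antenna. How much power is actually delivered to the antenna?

P_delivered ≈ 95.4 W

Γ = (313 − 75)/(313 + 75) = 0.613
|Γ|² = 0.376
P_refl = |Γ|²·P_inc = 57.6 W, P_del = (1 − |Γ|²)·P_inc = 95.4 W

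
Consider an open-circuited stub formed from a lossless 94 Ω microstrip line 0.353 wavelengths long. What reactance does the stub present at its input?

βl = 2π × 0.353 = 127°
tan(βl) = -1.32
For an open-circuited stub, Z_in = −jZ_0·cot(βl) = −jZ_0/tan(βl)

X_in ≈ 71 Ω (inductive)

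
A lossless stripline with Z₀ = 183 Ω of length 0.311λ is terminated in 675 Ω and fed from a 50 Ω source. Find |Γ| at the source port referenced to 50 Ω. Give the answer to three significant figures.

|Γ| ≈ 0.537

βl = 2π × 0.311 = 112°
tan(βl) = -2.48
Z_in = Z_0·(Z_L + jZ_0·tanβl)/(Z_0 + jZ_L·tanβl) = 57 + j67.6 Ω
Γ_s = (Z_in − Z_s)/(Z_in + Z_s) = (7 + j67.6)/(107 + j67.6), |Γ_s| = 0.537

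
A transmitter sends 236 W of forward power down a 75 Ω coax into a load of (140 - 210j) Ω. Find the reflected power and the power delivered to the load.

P_reflected ≈ 126 W; P_delivered ≈ 110 W

|Γ| = |(65 − j210)/(215 − j210)| = 0.731
|Γ|² = 0.535
P_refl = |Γ|²·P_inc = 126 W, P_del = (1 − |Γ|²)·P_inc = 110 W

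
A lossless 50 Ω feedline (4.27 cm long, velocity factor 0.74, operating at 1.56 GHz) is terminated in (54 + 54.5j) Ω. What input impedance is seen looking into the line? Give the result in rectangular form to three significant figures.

λ = v/f = 0.74·c / 1.56 GHz = 0.142 m
βl = 2π·l/λ = 2π × 0.3 = 108°
tan(βl) = tan(108°) = -3.07
Z_in = Z_0·(Z_L + jZ_0·tanβl)/(Z_0 + jZ_L·tanβl)
     = 50·(54 − j99.2)/(218 − j166)

Z_in ≈ 18.8 − j8.42 Ω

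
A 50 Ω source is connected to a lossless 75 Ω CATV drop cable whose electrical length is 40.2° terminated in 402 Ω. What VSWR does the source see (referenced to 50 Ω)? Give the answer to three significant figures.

VSWR ≈ 6.21

tan(βl) = 0.845
Z_in = Z_0·(Z_L + jZ_0·tanβl)/(Z_0 + jZ_L·tanβl) = 32 − j81.7 Ω
Γ_s = (Z_in − Z_s)/(Z_in + Z_s) = (-18 − j81.7)/(82 − j81.7), |Γ_s| = 0.722
VSWR = (1 + |Γ_s|)/(1 − |Γ_s|)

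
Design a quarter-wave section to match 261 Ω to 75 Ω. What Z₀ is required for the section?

Z_qwt = √(Z_0·R_L) = √(75 × 261) = √19580

Z_qwt ≈ 140 Ω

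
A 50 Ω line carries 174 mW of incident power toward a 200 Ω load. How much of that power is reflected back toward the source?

P_reflected ≈ 62.6 mW

Γ = (200 − 50)/(200 + 50) = 0.6
|Γ|² = 0.36
P_refl = |Γ|²·P_inc = 62.6 mW, P_del = (1 − |Γ|²)·P_inc = 111 mW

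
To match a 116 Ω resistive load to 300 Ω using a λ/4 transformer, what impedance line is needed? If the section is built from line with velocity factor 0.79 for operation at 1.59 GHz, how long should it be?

Z_qwt = √(Z_0·R_L) = √(300 × 116) = √34800
λ = 0.79·c/f = 0.149 m, so l = λ/4 = 0.0373 m

Z_qwt ≈ 187 Ω; length ≈ 3.73 cm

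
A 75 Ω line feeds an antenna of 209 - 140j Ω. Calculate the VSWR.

Γ = (Z_L − Z_0)/(Z_L + Z_0) = (134 − j140)/(284 − j140)
|Γ| = 194/317 = 0.612
VSWR = (1 + |Γ|)/(1 − |Γ|) = 1.61/0.388

VSWR ≈ 4.16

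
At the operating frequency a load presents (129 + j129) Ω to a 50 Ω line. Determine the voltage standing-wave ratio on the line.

VSWR ≈ 5.36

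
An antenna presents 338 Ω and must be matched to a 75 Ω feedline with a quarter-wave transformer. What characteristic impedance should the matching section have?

Z_qwt = √(Z_0·R_L) = √(75 × 338) = √25350

Z_qwt ≈ 159 Ω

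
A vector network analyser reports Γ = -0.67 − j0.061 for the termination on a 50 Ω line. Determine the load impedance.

Z_L ≈ 9.8 − j2.18 Ω

Z_L = Z_0·(1 + Γ)/(1 − Γ) = 50·(0.33 − j0.061)/(1.67 + j0.061)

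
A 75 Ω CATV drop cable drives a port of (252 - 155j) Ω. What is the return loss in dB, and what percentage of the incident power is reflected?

RL ≈ 3.74 dB; 42.3% of incident power reflected

Γ = (177 − j155)/(327 − j155), |Γ| = 0.65
RL = −20·log₁₀(0.65) = 3.74 dB
P_refl/P_inc = |Γ|² = 0.423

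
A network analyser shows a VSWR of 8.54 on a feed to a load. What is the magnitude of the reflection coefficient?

|Γ| = (S − 1)/(S + 1) = (8.54 − 1)/(8.54 + 1) = 7.54/9.54

|Γ| ≈ 0.79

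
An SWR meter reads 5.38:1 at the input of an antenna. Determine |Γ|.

|Γ| ≈ 0.687

|Γ| = (S − 1)/(S + 1) = (5.38 − 1)/(5.38 + 1) = 4.38/6.38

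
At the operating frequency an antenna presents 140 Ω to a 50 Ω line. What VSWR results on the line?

VSWR ≈ 2.8

Γ = (140 − 50)/(140 + 50) = 0.474
VSWR = (1 + 0.474)/(1 − 0.474)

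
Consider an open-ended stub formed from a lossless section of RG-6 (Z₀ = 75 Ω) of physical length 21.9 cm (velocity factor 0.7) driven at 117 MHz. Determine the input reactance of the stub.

X_in ≈ -77.9 Ω (capacitive)

λ = v/f = 0.7·c / 117 MHz = 1.79 m
βl = 2π·l/λ = 2π × 0.122 = 43.9°
tan(βl) = 0.963
For an open-ended stub, Z_in = −jZ_0·cot(βl) = −jZ_0/tan(βl)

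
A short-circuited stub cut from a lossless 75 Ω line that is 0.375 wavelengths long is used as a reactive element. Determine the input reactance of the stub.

X_in ≈ -75 Ω (capacitive)

βl = 2π × 0.375 = 135°
tan(βl) = -1
For a short-circuited stub, Z_in = jZ_0·tan(βl)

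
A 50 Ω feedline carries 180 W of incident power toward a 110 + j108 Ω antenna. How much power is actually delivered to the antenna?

P_delivered ≈ 106 W

|Γ| = |(60 + j108)/(160 + j108)| = 0.64
|Γ|² = 0.41
P_refl = |Γ|²·P_inc = 73.7 W, P_del = (1 − |Γ|²)·P_inc = 106 W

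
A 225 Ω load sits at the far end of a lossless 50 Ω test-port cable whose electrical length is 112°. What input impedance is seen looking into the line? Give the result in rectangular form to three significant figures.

tan(βl) = tan(112°) = -2.48
Z_in = Z_0·(Z_L + jZ_0·tanβl)/(Z_0 + jZ_L·tanβl)
     = 50·(225 − j124)/(50 − j557)

Z_in ≈ 12.8 + j19.1 Ω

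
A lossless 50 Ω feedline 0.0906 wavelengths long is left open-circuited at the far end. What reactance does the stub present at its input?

X_in ≈ -78.1 Ω (capacitive)

βl = 2π × 0.0906 = 32.6°
tan(βl) = 0.64
For an open-circuited stub, Z_in = −jZ_0·cot(βl) = −jZ_0/tan(βl)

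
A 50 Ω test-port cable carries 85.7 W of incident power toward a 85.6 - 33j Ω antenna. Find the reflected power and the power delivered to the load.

|Γ| = |(35.6 − j33)/(135.6 − j33)| = 0.348
|Γ|² = 0.121
P_refl = |Γ|²·P_inc = 10.4 W, P_del = (1 − |Γ|²)·P_inc = 75.3 W

P_reflected ≈ 10.4 W; P_delivered ≈ 75.3 W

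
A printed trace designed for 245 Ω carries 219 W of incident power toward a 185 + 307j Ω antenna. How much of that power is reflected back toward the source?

|Γ| = |(-60 + j307)/(430 + j307)| = 0.592
|Γ|² = 0.351
P_refl = |Γ|²·P_inc = 76.8 W, P_del = (1 − |Γ|²)·P_inc = 142 W

P_reflected ≈ 76.8 W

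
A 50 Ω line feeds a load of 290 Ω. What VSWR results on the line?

VSWR ≈ 5.8

Γ = (290 − 50)/(290 + 50) = 0.706
VSWR = (1 + 0.706)/(1 − 0.706)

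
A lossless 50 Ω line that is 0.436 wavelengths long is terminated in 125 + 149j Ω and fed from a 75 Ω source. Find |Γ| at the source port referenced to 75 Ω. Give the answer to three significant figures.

|Γ| ≈ 0.71

βl = 2π × 0.436 = 157°
tan(βl) = -0.425
Z_in = Z_0·(Z_L + jZ_0·tanβl)/(Z_0 + jZ_L·tanβl) = 23.5 + j67.4 Ω
Γ_s = (Z_in − Z_s)/(Z_in + Z_s) = (-51.5 + j67.4)/(98.5 + j67.4), |Γ_s| = 0.71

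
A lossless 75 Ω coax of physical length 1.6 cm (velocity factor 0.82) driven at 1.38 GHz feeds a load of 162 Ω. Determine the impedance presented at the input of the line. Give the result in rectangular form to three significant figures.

λ = v/f = 0.82·c / 1.38 GHz = 0.178 m
βl = 2π·l/λ = 2π × 0.0898 = 32.3°
tan(βl) = tan(32.3°) = 0.632
Z_in = Z_0·(Z_L + jZ_0·tanβl)/(Z_0 + jZ_L·tanβl)
     = 75·(162 + j47.4)/(75 + j102)

Z_in ≈ 79.1 − j60.7 Ω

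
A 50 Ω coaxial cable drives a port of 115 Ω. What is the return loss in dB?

Γ = (115 − 50)/(115 + 50) = 0.394
RL = −20·log₁₀|Γ| = −20·log₁₀(0.394)

RL ≈ 8.09 dB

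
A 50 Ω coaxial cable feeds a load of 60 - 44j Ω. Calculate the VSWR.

VSWR ≈ 2.23

Γ = (Z_L − Z_0)/(Z_L + Z_0) = (10 − j44)/(110 − j44)
|Γ| = 45.1/118 = 0.381
VSWR = (1 + |Γ|)/(1 − |Γ|) = 1.38/0.619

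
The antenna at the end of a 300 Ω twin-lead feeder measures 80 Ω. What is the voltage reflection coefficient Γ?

Γ = (Z_L − Z_0)/(Z_L + Z_0) = (80 − 300)/(80 + 300) = -220/380

Γ = -0.579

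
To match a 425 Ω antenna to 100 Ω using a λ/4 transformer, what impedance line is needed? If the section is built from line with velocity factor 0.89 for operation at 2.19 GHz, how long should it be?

Z_qwt = √(Z_0·R_L) = √(100 × 425) = √42500
λ = 0.89·c/f = 0.122 m, so l = λ/4 = 0.0305 m

Z_qwt ≈ 206 Ω; length ≈ 3.05 cm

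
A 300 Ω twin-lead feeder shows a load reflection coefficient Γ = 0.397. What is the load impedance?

Z_L = Z_0·(1 + Γ)/(1 − Γ) = 300·(1.4)/(0.603)

Z_L ≈ 695 Ω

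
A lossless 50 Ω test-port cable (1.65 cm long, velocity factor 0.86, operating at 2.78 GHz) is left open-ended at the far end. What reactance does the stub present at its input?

X_in ≈ -24.4 Ω (capacitive)

λ = v/f = 0.86·c / 2.78 GHz = 0.0928 m
βl = 2π·l/λ = 2π × 0.178 = 64°
tan(βl) = 2.05
For an open-ended stub, Z_in = −jZ_0·cot(βl) = −jZ_0/tan(βl)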